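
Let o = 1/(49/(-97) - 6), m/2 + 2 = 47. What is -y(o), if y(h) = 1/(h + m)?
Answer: -631/56693 ≈ -0.011130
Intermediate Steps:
m = 90 (m = -4 + 2*47 = -4 + 94 = 90)
o = -97/631 (o = 1/(49*(-1/97) - 6) = 1/(-49/97 - 6) = 1/(-631/97) = -97/631 ≈ -0.15372)
y(h) = 1/(90 + h) (y(h) = 1/(h + 90) = 1/(90 + h))
-y(o) = -1/(90 - 97/631) = -1/56693/631 = -1*631/56693 = -631/56693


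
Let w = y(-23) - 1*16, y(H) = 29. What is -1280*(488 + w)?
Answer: -641280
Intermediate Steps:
w = 13 (w = 29 - 1*16 = 29 - 16 = 13)
-1280*(488 + w) = -1280*(488 + 13) = -1280*501 = -641280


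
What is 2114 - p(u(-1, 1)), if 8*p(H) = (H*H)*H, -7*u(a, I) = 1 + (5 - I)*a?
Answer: 5800789/2744 ≈ 2114.0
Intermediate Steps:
u(a, I) = -1/7 - a*(5 - I)/7 (u(a, I) = -(1 + (5 - I)*a)/7 = -(1 + a*(5 - I))/7 = -1/7 - a*(5 - I)/7)
p(H) = H**3/8 (p(H) = ((H*H)*H)/8 = (H**2*H)/8 = H**3/8)
2114 - p(u(-1, 1)) = 2114 - (-1/7 - 5/7*(-1) + (1/7)*1*(-1))**3/8 = 2114 - (-1/7 + 5/7 - 1/7)**3/8 = 2114 - (3/7)**3/8 = 2114 - 27/(8*343) = 2114 - 1*27/2744 = 2114 - 27/2744 = 5800789/2744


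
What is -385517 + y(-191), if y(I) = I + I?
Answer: -385899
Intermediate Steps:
y(I) = 2*I
-385517 + y(-191) = -385517 + 2*(-191) = -385517 - 382 = -385899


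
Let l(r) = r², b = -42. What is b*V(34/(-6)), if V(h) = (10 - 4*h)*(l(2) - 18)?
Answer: 19208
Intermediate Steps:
V(h) = -140 + 56*h (V(h) = (10 - 4*h)*(2² - 18) = (10 - 4*h)*(4 - 18) = (10 - 4*h)*(-14) = -140 + 56*h)
b*V(34/(-6)) = -42*(-140 + 56*(34/(-6))) = -42*(-140 + 56*(34*(-⅙))) = -42*(-140 + 56*(-17/3)) = -42*(-140 - 952/3) = -42*(-1372/3) = 19208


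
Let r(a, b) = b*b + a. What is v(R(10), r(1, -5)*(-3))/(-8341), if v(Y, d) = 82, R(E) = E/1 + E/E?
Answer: -82/8341 ≈ -0.0098310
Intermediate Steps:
r(a, b) = a + b**2 (r(a, b) = b**2 + a = a + b**2)
R(E) = 1 + E (R(E) = E*1 + 1 = E + 1 = 1 + E)
v(R(10), r(1, -5)*(-3))/(-8341) = 82/(-8341) = 82*(-1/8341) = -82/8341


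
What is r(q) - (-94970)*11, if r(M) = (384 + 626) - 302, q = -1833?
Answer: 1045378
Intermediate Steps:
r(M) = 708 (r(M) = 1010 - 302 = 708)
r(q) - (-94970)*11 = 708 - (-94970)*11 = 708 - 1*(-1044670) = 708 + 1044670 = 1045378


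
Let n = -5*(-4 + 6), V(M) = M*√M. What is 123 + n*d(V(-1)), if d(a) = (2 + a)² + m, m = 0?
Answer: 93 + 40*I ≈ 93.0 + 40.0*I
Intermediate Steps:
V(M) = M^(3/2)
n = -10 (n = -5*2 = -10)
d(a) = (2 + a)² (d(a) = (2 + a)² + 0 = (2 + a)²)
123 + n*d(V(-1)) = 123 - 10*(2 + (-1)^(3/2))² = 123 - 10*(2 - I)²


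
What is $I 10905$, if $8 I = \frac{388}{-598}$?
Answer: $- \frac{1057785}{1196} \approx -884.44$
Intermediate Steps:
$I = - \frac{97}{1196}$ ($I = \frac{388 \frac{1}{-598}}{8} = \frac{388 \left(- \frac{1}{598}\right)}{8} = \frac{1}{8} \left(- \frac{194}{299}\right) = - \frac{97}{1196} \approx -0.081104$)
$I 10905 = \left(- \frac{97}{1196}\right) 10905 = - \frac{1057785}{1196}$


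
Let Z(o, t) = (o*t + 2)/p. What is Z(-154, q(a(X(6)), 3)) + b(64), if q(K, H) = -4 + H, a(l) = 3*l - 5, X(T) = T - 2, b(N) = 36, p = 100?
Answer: 939/25 ≈ 37.560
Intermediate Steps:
X(T) = -2 + T
a(l) = -5 + 3*l
Z(o, t) = 1/50 + o*t/100 (Z(o, t) = (o*t + 2)/100 = (2 + o*t)*(1/100) = 1/50 + o*t/100)
Z(-154, q(a(X(6)), 3)) + b(64) = (1/50 + (1/100)*(-154)*(-4 + 3)) + 36 = (1/50 + (1/100)*(-154)*(-1)) + 36 = (1/50 + 77/50) + 36 = 39/25 + 36 = 939/25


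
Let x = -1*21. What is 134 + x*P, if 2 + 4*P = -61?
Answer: 1859/4 ≈ 464.75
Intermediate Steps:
P = -63/4 (P = -1/2 + (1/4)*(-61) = -1/2 - 61/4 = -63/4 ≈ -15.750)
x = -21
134 + x*P = 134 - 21*(-63/4) = 134 + 1323/4 = 1859/4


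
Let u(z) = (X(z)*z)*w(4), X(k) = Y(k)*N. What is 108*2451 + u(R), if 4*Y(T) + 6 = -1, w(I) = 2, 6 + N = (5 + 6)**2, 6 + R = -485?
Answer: 924671/2 ≈ 4.6234e+5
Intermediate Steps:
R = -491 (R = -6 - 485 = -491)
N = 115 (N = -6 + (5 + 6)**2 = -6 + 11**2 = -6 + 121 = 115)
Y(T) = -7/4 (Y(T) = -3/2 + (1/4)*(-1) = -3/2 - 1/4 = -7/4)
X(k) = -805/4 (X(k) = -7/4*115 = -805/4)
u(z) = -805*z/2 (u(z) = -805*z/4*2 = -805*z/2)
108*2451 + u(R) = 108*2451 - 805/2*(-491) = 264708 + 395255/2 = 924671/2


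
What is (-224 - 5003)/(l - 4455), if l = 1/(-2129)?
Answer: 11128283/9484696 ≈ 1.1733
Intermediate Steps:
l = -1/2129 ≈ -0.00046970
(-224 - 5003)/(l - 4455) = (-224 - 5003)/(-1/2129 - 4455) = -5227/(-9484696/2129) = -5227*(-2129/9484696) = 11128283/9484696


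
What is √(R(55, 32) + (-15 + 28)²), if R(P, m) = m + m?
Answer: √233 ≈ 15.264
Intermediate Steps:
R(P, m) = 2*m
√(R(55, 32) + (-15 + 28)²) = √(2*32 + (-15 + 28)²) = √(64 + 13²) = √(64 + 169) = √233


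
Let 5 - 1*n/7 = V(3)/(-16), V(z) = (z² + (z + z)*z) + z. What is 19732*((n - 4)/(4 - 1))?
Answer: 1741349/6 ≈ 2.9023e+5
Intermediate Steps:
V(z) = z + 3*z² (V(z) = (z² + (2*z)*z) + z = (z² + 2*z²) + z = 3*z² + z = z + 3*z²)
n = 385/8 (n = 35 - 7*3*(1 + 3*3)/(-16) = 35 - 7*3*(1 + 9)*(-1)/16 = 35 - 7*3*10*(-1)/16 = 35 - 210*(-1)/16 = 35 - 7*(-15/8) = 35 + 105/8 = 385/8 ≈ 48.125)
19732*((n - 4)/(4 - 1)) = 19732*((385/8 - 4)/(4 - 1)) = 19732*((353/8)/3) = 19732*((353/8)*(⅓)) = 19732*(353/24) = 1741349/6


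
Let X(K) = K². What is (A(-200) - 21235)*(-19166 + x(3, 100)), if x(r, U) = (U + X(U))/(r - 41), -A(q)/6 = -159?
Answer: 7487826324/19 ≈ 3.9410e+8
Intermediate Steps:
A(q) = 954 (A(q) = -6*(-159) = 954)
x(r, U) = (U + U²)/(-41 + r) (x(r, U) = (U + U²)/(r - 41) = (U + U²)/(-41 + r))
(A(-200) - 21235)*(-19166 + x(3, 100)) = (954 - 21235)*(-19166 + 100*(1 + 100)/(-41 + 3)) = -20281*(-19166 + 100*101/(-38)) = -20281*(-19166 + 100*(-1/38)*101) = -20281*(-19166 - 5050/19) = -20281*(-369204/19) = 7487826324/19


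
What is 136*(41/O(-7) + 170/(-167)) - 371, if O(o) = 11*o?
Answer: -7482121/12859 ≈ -581.86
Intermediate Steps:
136*(41/O(-7) + 170/(-167)) - 371 = 136*(41/((11*(-7))) + 170/(-167)) - 371 = 136*(41/(-77) + 170*(-1/167)) - 371 = 136*(41*(-1/77) - 170/167) - 371 = 136*(-41/77 - 170/167) - 371 = 136*(-19937/12859) - 371 = -2711432/12859 - 371 = -7482121/12859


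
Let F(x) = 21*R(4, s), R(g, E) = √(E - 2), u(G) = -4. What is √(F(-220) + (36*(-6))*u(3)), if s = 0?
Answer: √(864 + 21*I*√2) ≈ 29.398 + 0.50511*I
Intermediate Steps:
R(g, E) = √(-2 + E)
F(x) = 21*I*√2 (F(x) = 21*√(-2 + 0) = 21*√(-2) = 21*(I*√2) = 21*I*√2)
√(F(-220) + (36*(-6))*u(3)) = √(21*I*√2 + (36*(-6))*(-4)) = √(21*I*√2 - 216*(-4)) = √(21*I*√2 + 864) = √(864 + 21*I*√2)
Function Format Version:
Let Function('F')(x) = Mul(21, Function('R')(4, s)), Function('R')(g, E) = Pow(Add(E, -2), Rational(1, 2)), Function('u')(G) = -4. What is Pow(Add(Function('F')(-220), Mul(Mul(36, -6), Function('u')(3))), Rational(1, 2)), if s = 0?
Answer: Pow(Add(864, Mul(21, I, Pow(2, Rational(1, 2)))), Rational(1, 2)) ≈ Add(29.398, Mul(0.50511, I))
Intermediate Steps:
Function('R')(g, E) = Pow(Add(-2, E), Rational(1, 2))
Function('F')(x) = Mul(21, I, Pow(2, Rational(1, 2))) (Function('F')(x) = Mul(21, Pow(Add(-2, 0), Rational(1, 2))) = Mul(21, Pow(-2, Rational(1, 2))) = Mul(21, Mul(I, Pow(2, Rational(1, 2)))) = Mul(21, I, Pow(2, Rational(1, 2))))
Pow(Add(Function('F')(-220), Mul(Mul(36, -6), Function('u')(3))), Rational(1, 2)) = Pow(Add(Mul(21, I, Pow(2, Rational(1, 2))), Mul(Mul(36, -6), -4)), Rational(1, 2)) = Pow(Add(Mul(21, I, Pow(2, Rational(1, 2))), Mul(-216, -4)), Rational(1, 2)) = Pow(Add(Mul(21, I, Pow(2, Rational(1, 2))), 864), Rational(1, 2)) = Pow(Add(864, Mul(21, I, Pow(2, Rational(1, 2)))), Rational(1, 2))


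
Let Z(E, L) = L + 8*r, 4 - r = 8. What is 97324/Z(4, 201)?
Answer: 97324/169 ≈ 575.88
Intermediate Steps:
r = -4 (r = 4 - 1*8 = 4 - 8 = -4)
Z(E, L) = -32 + L (Z(E, L) = L + 8*(-4) = L - 32 = -32 + L)
97324/Z(4, 201) = 97324/(-32 + 201) = 97324/169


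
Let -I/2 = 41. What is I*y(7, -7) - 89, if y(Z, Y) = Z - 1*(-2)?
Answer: -827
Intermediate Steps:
I = -82 (I = -2*41 = -82)
y(Z, Y) = 2 + Z (y(Z, Y) = Z + 2 = 2 + Z)
I*y(7, -7) - 89 = -82*(2 + 7) - 89 = -82*9 - 89 = -738 - 89 = -827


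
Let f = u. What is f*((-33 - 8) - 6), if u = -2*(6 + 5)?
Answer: 1034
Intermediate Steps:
u = -22 (u = -2*11 = -22)
f = -22
f*((-33 - 8) - 6) = -22*((-33 - 8) - 6) = -22*(-41 - 6) = -22*(-47) = 1034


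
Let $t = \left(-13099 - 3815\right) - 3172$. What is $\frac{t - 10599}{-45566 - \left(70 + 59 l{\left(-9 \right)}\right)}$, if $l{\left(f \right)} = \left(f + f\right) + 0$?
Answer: $\frac{95}{138} \approx 0.68841$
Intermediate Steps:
$t = -20086$ ($t = -16914 - 3172 = -20086$)
$l{\left(f \right)} = 2 f$ ($l{\left(f \right)} = 2 f + 0 = 2 f$)
$\frac{t - 10599}{-45566 - \left(70 + 59 l{\left(-9 \right)}\right)} = \frac{-20086 - 10599}{-45566 - \left(70 + 59 \cdot 2 \left(-9\right)\right)} = - \frac{30685}{-45566 - -992} = - \frac{30685}{-45566 + \left(1062 - 70\right)} = - \frac{30685}{-45566 + 992} = - \frac{30685}{-44574} = \left(-30685\right) \left(- \frac{1}{44574}\right) = \frac{95}{138}$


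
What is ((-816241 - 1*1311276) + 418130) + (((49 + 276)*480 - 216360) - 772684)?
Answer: -2542431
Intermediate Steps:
((-816241 - 1*1311276) + 418130) + (((49 + 276)*480 - 216360) - 772684) = ((-816241 - 1311276) + 418130) + ((325*480 - 216360) - 772684) = (-2127517 + 418130) + ((156000 - 216360) - 772684) = -1709387 + (-60360 - 772684) = -1709387 - 833044 = -2542431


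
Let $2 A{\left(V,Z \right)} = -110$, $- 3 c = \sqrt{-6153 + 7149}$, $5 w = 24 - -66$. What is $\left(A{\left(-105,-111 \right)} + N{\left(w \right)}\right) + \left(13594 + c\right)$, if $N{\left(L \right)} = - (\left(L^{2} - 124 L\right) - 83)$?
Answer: $15530 - \frac{2 \sqrt{249}}{3} \approx 15519.0$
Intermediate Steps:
$w = 18$ ($w = \frac{24 - -66}{5} = \frac{24 + 66}{5} = \frac{1}{5} \cdot 90 = 18$)
$c = - \frac{2 \sqrt{249}}{3}$ ($c = - \frac{\sqrt{-6153 + 7149}}{3} = - \frac{\sqrt{996}}{3} = - \frac{2 \sqrt{249}}{3} \approx -10.52$)
$A{\left(V,Z \right)} = -55$ ($A{\left(V,Z \right)} = \frac{1}{2} \left(-110\right) = -55$)
$N{\left(L \right)} = 83 - L^{2} + 124 L$ ($N{\left(L \right)} = - (-83 + L^{2} - 124 L) = 83 - L^{2} + 124 L$)
$\left(A{\left(-105,-111 \right)} + N{\left(w \right)}\right) + \left(13594 + c\right) = \left(-55 + \left(83 - 18^{2} + 124 \cdot 18\right)\right) + \left(13594 - \frac{2 \sqrt{249}}{3}\right) = \left(-55 + \left(83 - 324 + 2232\right)\right) + \left(13594 - \frac{2 \sqrt{249}}{3}\right) = \left(-55 + 1991\right) + \left(13594 - \frac{2 \sqrt{249}}{3}\right) = 1936 + \left(13594 - \frac{2 \sqrt{249}}{3}\right) = 15530 - \frac{2 \sqrt{249}}{3}$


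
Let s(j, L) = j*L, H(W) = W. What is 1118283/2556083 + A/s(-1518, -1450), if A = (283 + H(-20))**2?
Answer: 2638254416327/5626194291300 ≈ 0.46892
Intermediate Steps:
s(j, L) = L*j
A = 69169 (A = (283 - 20)**2 = 263**2 = 69169)
1118283/2556083 + A/s(-1518, -1450) = 1118283/2556083 + 69169/((-1450*(-1518))) = 1118283*(1/2556083) + 69169/2201100 = 1118283/2556083 + 69169*(1/2201100) = 1118283/2556083 + 69169/2201100 = 2638254416327/5626194291300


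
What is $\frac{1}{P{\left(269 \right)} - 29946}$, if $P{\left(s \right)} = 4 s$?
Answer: $- \frac{1}{28870} \approx -3.4638 \cdot 10^{-5}$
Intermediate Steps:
$\frac{1}{P{\left(269 \right)} - 29946} = \frac{1}{4 \cdot 269 - 29946} = \frac{1}{1076 - 29946} = \frac{1}{-28870} = - \frac{1}{28870}$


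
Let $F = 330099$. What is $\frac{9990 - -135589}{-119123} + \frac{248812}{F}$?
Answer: $- \frac{18416250445}{39322383177} \approx -0.46834$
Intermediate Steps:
$\frac{9990 - -135589}{-119123} + \frac{248812}{F} = \frac{9990 - -135589}{-119123} + \frac{248812}{330099} = \left(9990 + 135589\right) \left(- \frac{1}{119123}\right) + 248812 \cdot \frac{1}{330099} = 145579 \left(- \frac{1}{119123}\right) + \frac{248812}{330099} = - \frac{145579}{119123} + \frac{248812}{330099} = - \frac{18416250445}{39322383177}$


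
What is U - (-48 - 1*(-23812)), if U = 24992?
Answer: 1228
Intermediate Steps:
U - (-48 - 1*(-23812)) = 24992 - (-48 - 1*(-23812)) = 24992 - (-48 + 23812) = 24992 - 1*23764 = 24992 - 23764 = 1228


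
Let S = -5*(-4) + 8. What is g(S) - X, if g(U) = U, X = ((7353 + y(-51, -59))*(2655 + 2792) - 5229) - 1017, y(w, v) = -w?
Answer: -40323314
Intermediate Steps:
S = 28 (S = 20 + 8 = 28)
X = 40323342 (X = ((7353 - 1*(-51))*(2655 + 2792) - 5229) - 1017 = ((7353 + 51)*5447 - 5229) - 1017 = (7404*5447 - 5229) - 1017 = (40329588 - 5229) - 1017 = 40324359 - 1017 = 40323342)
g(S) - X = 28 - 1*40323342 = 28 - 40323342 = -40323314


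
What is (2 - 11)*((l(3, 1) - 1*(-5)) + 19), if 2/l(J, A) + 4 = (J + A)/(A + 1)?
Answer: -207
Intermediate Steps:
l(J, A) = 2/(-4 + (A + J)/(1 + A)) (l(J, A) = 2/(-4 + (J + A)/(A + 1)) = 2/(-4 + (A + J)/(1 + A)))
(2 - 11)*((l(3, 1) - 1*(-5)) + 19) = (2 - 11)*((2*(-1 - 1*1)/(4 - 1*3 + 3*1) - 1*(-5)) + 19) = -9*((2*(-1 - 1)/(4 - 3 + 3) + 5) + 19) = -9*((2*(-2)/4 + 5) + 19) = -9*((2*(¼)*(-2) + 5) + 19) = -9*((-1 + 5) + 19) = -9*(4 + 19) = -9*23 = -207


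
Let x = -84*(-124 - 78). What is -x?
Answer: -16968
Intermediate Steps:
x = 16968 (x = -84*(-202) = 16968)
-x = -1*16968 = -16968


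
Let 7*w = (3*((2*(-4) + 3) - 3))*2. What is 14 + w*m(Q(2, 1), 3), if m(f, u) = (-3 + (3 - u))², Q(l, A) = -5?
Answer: -334/7 ≈ -47.714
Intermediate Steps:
w = -48/7 (w = ((3*((2*(-4) + 3) - 3))*2)/7 = ((3*((-8 + 3) - 3))*2)/7 = ((3*(-5 - 3))*2)/7 = ((3*(-8))*2)/7 = (-24*2)/7 = (⅐)*(-48) = -48/7 ≈ -6.8571)
m(f, u) = u² (m(f, u) = (-u)² = u²)
14 + w*m(Q(2, 1), 3) = 14 - 48/7*3² = 14 - 48/7*9 = 14 - 432/7 = -334/7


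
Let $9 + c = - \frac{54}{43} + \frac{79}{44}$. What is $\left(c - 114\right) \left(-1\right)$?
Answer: $\frac{231695}{1892} \approx 122.46$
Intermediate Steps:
$c = - \frac{16007}{1892}$ ($c = -9 + \left(- \frac{54}{43} + \frac{79}{44}\right) = -9 + \frac{1021}{1892} = - \frac{16007}{1892} \approx -8.4604$)
$\left(c - 114\right) \left(-1\right) = \left(- \frac{16007}{1892} - 114\right) \left(-1\right) = \left(- \frac{231695}{1892}\right) \left(-1\right) = \frac{231695}{1892}$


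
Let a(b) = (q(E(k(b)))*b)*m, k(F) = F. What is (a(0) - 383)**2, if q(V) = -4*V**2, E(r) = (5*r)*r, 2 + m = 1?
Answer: 146689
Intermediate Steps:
m = -1 (m = -2 + 1 = -1)
E(r) = 5*r**2
a(b) = 100*b**5 (a(b) = ((-4*25*b**4)*b)*(-1) = ((-100*b**4)*b)*(-1) = -100*b**5*(-1) = 100*b**5)
(a(0) - 383)**2 = (100*0**5 - 383)**2 = (100*0 - 383)**2 = (0 - 383)**2 = (-383)**2 = 146689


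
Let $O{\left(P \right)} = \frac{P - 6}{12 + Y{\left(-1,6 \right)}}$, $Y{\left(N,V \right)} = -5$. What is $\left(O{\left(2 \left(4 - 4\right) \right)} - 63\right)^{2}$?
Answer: $\frac{199809}{49} \approx 4077.7$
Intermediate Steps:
$O{\left(P \right)} = - \frac{6}{7} + \frac{P}{7}$ ($O{\left(P \right)} = \frac{P - 6}{12 - 5} = \frac{-6 + P}{7} = \left(-6 + P\right) \frac{1}{7} = - \frac{6}{7} + \frac{P}{7}$)
$\left(O{\left(2 \left(4 - 4\right) \right)} - 63\right)^{2} = \left(\left(- \frac{6}{7} + \frac{2 \left(4 - 4\right)}{7}\right) - 63\right)^{2} = \left(\left(- \frac{6}{7} + \frac{2 \cdot 0}{7}\right) - 63\right)^{2} = \left(\left(- \frac{6}{7} + \frac{1}{7} \cdot 0\right) - 63\right)^{2} = \left(\left(- \frac{6}{7} + 0\right) - 63\right)^{2} = \left(- \frac{6}{7} - 63\right)^{2} = \left(- \frac{447}{7}\right)^{2} = \frac{199809}{49}$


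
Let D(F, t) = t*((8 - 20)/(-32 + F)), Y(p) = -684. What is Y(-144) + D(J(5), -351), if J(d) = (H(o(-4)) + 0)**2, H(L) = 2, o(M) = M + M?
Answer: -5841/7 ≈ -834.43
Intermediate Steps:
o(M) = 2*M
J(d) = 4 (J(d) = (2 + 0)**2 = 2**2 = 4)
D(F, t) = -12*t/(-32 + F) (D(F, t) = t*(-12/(-32 + F)) = -12*t/(-32 + F))
Y(-144) + D(J(5), -351) = -684 - 12*(-351)/(-32 + 4) = -684 - 12*(-351)/(-28) = -684 - 12*(-351)*(-1/28) = -684 - 1053/7 = -5841/7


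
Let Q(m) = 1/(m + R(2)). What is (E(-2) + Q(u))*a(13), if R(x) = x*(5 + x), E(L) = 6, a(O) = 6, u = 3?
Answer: 618/17 ≈ 36.353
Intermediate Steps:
Q(m) = 1/(14 + m) (Q(m) = 1/(m + 2*(5 + 2)) = 1/(m + 2*7) = 1/(m + 14) = 1/(14 + m))
(E(-2) + Q(u))*a(13) = (6 + 1/(14 + 3))*6 = (6 + 1/17)*6 = (103/17)*6 = 618/17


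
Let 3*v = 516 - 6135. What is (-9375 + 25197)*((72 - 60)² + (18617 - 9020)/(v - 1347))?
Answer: 513178659/230 ≈ 2.2312e+6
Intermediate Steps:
v = -1873 (v = (516 - 6135)/3 = (⅓)*(-5619) = -1873)
(-9375 + 25197)*((72 - 60)² + (18617 - 9020)/(v - 1347)) = (-9375 + 25197)*((72 - 60)² + (18617 - 9020)/(-1873 - 1347)) = 15822*(12² + 9597/(-3220)) = 15822*(144 + 9597*(-1/3220)) = 15822*(144 - 1371/460) = 15822*(64869/460) = 513178659/230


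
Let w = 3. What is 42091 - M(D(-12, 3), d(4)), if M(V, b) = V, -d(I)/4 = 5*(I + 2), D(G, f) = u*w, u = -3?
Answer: 42100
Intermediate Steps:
D(G, f) = -9 (D(G, f) = -3*3 = -9)
d(I) = -40 - 20*I (d(I) = -20*(I + 2) = -20*(2 + I) = -4*(10 + 5*I) = -40 - 20*I)
42091 - M(D(-12, 3), d(4)) = 42091 - 1*(-9) = 42091 + 9 = 42100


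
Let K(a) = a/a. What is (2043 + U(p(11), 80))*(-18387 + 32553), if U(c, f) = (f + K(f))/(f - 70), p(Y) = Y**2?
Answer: 145279413/5 ≈ 2.9056e+7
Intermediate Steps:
K(a) = 1
U(c, f) = (1 + f)/(-70 + f) (U(c, f) = (f + 1)/(f - 70) = (1 + f)/(-70 + f))
(2043 + U(p(11), 80))*(-18387 + 32553) = (2043 + (1 + 80)/(-70 + 80))*(-18387 + 32553) = (2043 + 81/10)*14166 = (20511/10)*14166 = 145279413/5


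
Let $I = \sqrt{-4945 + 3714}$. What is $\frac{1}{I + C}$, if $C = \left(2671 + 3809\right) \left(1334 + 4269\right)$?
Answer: $\frac{36307440}{1318230199354831} - \frac{i \sqrt{1231}}{1318230199354831} \approx 2.7543 \cdot 10^{-8} - 2.6616 \cdot 10^{-14} i$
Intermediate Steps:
$C = 36307440$ ($C = 6480 \cdot 5603 = 36307440$)
$I = i \sqrt{1231}$ ($I = \sqrt{-1231} = i \sqrt{1231} \approx 35.086 i$)
$\frac{1}{I + C} = \frac{1}{i \sqrt{1231} + 36307440} = \frac{1}{36307440 + i \sqrt{1231}}$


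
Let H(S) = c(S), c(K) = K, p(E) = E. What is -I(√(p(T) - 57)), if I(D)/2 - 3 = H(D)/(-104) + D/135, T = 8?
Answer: -6 + 217*I/7020 ≈ -6.0 + 0.030912*I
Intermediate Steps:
H(S) = S
I(D) = 6 - 31*D/7020 (I(D) = 6 + 2*(D/(-104) + D/135) = 6 + 2*(D*(-1/104) + D*(1/135)) = 6 + 2*(-D/104 + D/135) = 6 + 2*(-31*D/14040) = 6 - 31*D/7020)
-I(√(p(T) - 57)) = -(6 - 31*√(8 - 57)/7020) = -(6 - 217*I/7020) = -6 + 217*I/7020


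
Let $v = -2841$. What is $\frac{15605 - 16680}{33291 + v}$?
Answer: $- \frac{43}{1218} \approx -0.035304$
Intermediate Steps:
$\frac{15605 - 16680}{33291 + v} = \frac{15605 - 16680}{33291 - 2841} = - \frac{1075}{30450} = \left(-1075\right) \frac{1}{30450} = - \frac{43}{1218}$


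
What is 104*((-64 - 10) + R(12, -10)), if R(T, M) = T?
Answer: -6448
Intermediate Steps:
104*((-64 - 10) + R(12, -10)) = 104*((-64 - 10) + 12) = 104*(-74 + 12) = 104*(-62) = -6448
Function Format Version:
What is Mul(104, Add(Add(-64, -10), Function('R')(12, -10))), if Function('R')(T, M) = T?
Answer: -6448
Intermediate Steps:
Mul(104, Add(Add(-64, -10), Function('R')(12, -10))) = Mul(104, Add(Add(-64, -10), 12)) = Mul(104, Add(-74, 12)) = Mul(104, -62) = -6448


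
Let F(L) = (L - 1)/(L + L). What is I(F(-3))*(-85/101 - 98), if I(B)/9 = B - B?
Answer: 0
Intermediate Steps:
F(L) = (-1 + L)/(2*L) (F(L) = (-1 + L)/((2*L)) = (-1 + L)*(1/(2*L)) = (-1 + L)/(2*L))
I(B) = 0 (I(B) = 9*(B - B) = 9*0 = 0)
I(F(-3))*(-85/101 - 98) = 0*(-85/101 - 98) = 0*(-9983/101) = 0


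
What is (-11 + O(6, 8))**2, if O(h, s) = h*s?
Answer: 1369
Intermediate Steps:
(-11 + O(6, 8))**2 = (-11 + 6*8)**2 = (-11 + 48)**2 = 37**2 = 1369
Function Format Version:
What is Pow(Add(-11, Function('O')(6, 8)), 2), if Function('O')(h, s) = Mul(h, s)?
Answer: 1369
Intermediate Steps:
Pow(Add(-11, Function('O')(6, 8)), 2) = Pow(Add(-11, Mul(6, 8)), 2) = Pow(Add(-11, 48), 2) = Pow(37, 2) = 1369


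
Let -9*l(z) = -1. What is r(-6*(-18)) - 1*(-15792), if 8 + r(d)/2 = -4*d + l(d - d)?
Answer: 134210/9 ≈ 14912.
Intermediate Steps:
l(z) = ⅑ (l(z) = -⅑*(-1) = ⅑)
r(d) = -142/9 - 8*d (r(d) = -16 + 2*(-4*d + ⅑) = -16 + 2*(⅑ - 4*d) = -16 + (2/9 - 8*d) = -142/9 - 8*d)
r(-6*(-18)) - 1*(-15792) = (-142/9 - (-48)*(-18)) - 1*(-15792) = (-142/9 - 8*108) + 15792 = (-142/9 - 864) + 15792 = -7918/9 + 15792 = 134210/9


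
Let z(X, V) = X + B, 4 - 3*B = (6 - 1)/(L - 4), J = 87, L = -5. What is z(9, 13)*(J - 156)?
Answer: -6532/9 ≈ -725.78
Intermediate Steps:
B = 41/27 (B = 4/3 - (6 - 1)/(3*(-5 - 4)) = 4/3 - 5/(3*(-9)) = 4/3 - 5*(-1)/(3*9) = 4/3 - ⅓*(-5/9) = 4/3 + 5/27 = 41/27 ≈ 1.5185)
z(X, V) = 41/27 + X (z(X, V) = X + 41/27 = 41/27 + X)
z(9, 13)*(J - 156) = (41/27 + 9)*(87 - 156) = (284/27)*(-69) = -6532/9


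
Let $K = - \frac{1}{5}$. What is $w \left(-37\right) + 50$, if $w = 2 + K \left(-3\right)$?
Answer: $- \frac{231}{5} \approx -46.2$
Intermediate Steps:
$K = - \frac{1}{5}$ ($K = \left(-1\right) \frac{1}{5} = - \frac{1}{5} \approx -0.2$)
$w = \frac{13}{5}$ ($w = 2 - - \frac{3}{5} = 2 + \frac{3}{5} = \frac{13}{5} \approx 2.6$)
$w \left(-37\right) + 50 = \frac{13}{5} \left(-37\right) + 50 = - \frac{481}{5} + 50 = - \frac{231}{5}$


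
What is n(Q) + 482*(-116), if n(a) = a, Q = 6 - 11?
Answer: -55917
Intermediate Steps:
Q = -5
n(Q) + 482*(-116) = -5 + 482*(-116) = -5 - 55912 = -55917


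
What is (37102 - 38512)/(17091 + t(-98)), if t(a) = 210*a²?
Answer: -470/677977 ≈ -0.00069324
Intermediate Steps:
(37102 - 38512)/(17091 + t(-98)) = (37102 - 38512)/(17091 + 210*(-98)²) = -1410/(17091 + 210*9604) = -1410/(17091 + 2016840) = -1410/2033931 = -1410*1/2033931 = -470/677977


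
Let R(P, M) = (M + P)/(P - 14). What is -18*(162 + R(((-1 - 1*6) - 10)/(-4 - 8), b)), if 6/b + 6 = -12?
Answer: -440082/151 ≈ -2914.4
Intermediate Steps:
b = -⅓ (b = 6/(-6 - 12) = 6/(-18) = 6*(-1/18) = -⅓ ≈ -0.33333)
R(P, M) = (M + P)/(-14 + P)
-18*(162 + R(((-1 - 1*6) - 10)/(-4 - 8), b)) = -18*(162 + (-⅓ + ((-1 - 1*6) - 10)/(-4 - 8))/(-14 + ((-1 - 1*6) - 10)/(-4 - 8))) = -18*(162 + (-⅓ + ((-1 - 6) - 10)/(-12))/(-14 + ((-1 - 6) - 10)/(-12))) = -18*(162 + (-⅓ + (-7 - 10)*(-1/12))/(-14 + (-7 - 10)*(-1/12))) = -18*(162 + (-⅓ - 17*(-1/12))/(-14 - 17*(-1/12))) = -18*(162 + (-⅓ + 17/12)/(-14 + 17/12)) = -18*(162 + (13/12)/(-151/12)) = -18*(162 - 12/151*13/12) = -18*(162 - 13/151) = -18*24449/151 = -440082/151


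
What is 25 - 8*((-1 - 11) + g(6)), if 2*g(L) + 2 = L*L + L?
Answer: -39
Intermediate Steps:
g(L) = -1 + L/2 + L²/2 (g(L) = -1 + (L*L + L)/2 = -1 + (L² + L)/2 = -1 + (L + L²)/2 = -1 + (L/2 + L²/2) = -1 + L/2 + L²/2)
25 - 8*((-1 - 11) + g(6)) = 25 - 8*((-1 - 11) + (-1 + (½)*6 + (½)*6²)) = 25 - 8*(-12 + (-1 + 3 + (½)*36)) = 25 - 8*(-12 + (-1 + 3 + 18)) = 25 - 8*(-12 + 20) = 25 - 8*8 = 25 - 64 = -39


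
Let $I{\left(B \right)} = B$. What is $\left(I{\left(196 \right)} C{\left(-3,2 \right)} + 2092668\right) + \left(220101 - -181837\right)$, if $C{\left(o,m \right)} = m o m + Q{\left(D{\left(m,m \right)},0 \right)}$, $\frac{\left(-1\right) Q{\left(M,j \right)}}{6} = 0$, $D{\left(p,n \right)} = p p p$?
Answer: $2492254$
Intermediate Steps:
$D{\left(p,n \right)} = p^{3}$ ($D{\left(p,n \right)} = p^{2} p = p^{3}$)
$Q{\left(M,j \right)} = 0$ ($Q{\left(M,j \right)} = \left(-6\right) 0 = 0$)
$C{\left(o,m \right)} = o m^{2}$ ($C{\left(o,m \right)} = m o m + 0 = o m^{2} + 0 = o m^{2}$)
$\left(I{\left(196 \right)} C{\left(-3,2 \right)} + 2092668\right) + \left(220101 - -181837\right) = \left(196 \left(- 3 \cdot 2^{2}\right) + 2092668\right) + \left(220101 - -181837\right) = \left(196 \left(\left(-3\right) 4\right) + 2092668\right) + \left(220101 + 181837\right) = \left(196 \left(-12\right) + 2092668\right) + 401938 = \left(-2352 + 2092668\right) + 401938 = 2090316 + 401938 = 2492254$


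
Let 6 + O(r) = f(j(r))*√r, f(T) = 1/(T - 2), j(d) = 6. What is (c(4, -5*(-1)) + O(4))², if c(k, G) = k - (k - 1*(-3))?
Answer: 289/4 ≈ 72.250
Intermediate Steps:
f(T) = 1/(-2 + T)
O(r) = -6 + √r/4 (O(r) = -6 + √r/(-2 + 6) = -6 + √r/4)
c(k, G) = -3 (c(k, G) = k - (k + 3) = k - (3 + k) = k + (-3 - k) = -3)
(c(4, -5*(-1)) + O(4))² = (-3 + (-6 + √4/4))² = (-3 + (-6 + (¼)*2))² = (-3 + (-6 + ½))² = (-3 - 11/2)² = (-17/2)² = 289/4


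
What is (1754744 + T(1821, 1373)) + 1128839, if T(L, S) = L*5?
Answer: 2892688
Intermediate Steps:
T(L, S) = 5*L
(1754744 + T(1821, 1373)) + 1128839 = (1754744 + 5*1821) + 1128839 = (1754744 + 9105) + 1128839 = 1763849 + 1128839 = 2892688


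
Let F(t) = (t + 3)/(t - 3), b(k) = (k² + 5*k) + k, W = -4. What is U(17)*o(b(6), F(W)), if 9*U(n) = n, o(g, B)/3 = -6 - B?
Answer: -731/21 ≈ -34.810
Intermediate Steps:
b(k) = k² + 6*k
F(t) = (3 + t)/(-3 + t)
o(g, B) = -18 - 3*B (o(g, B) = 3*(-6 - B) = -18 - 3*B)
U(n) = n/9
U(17)*o(b(6), F(W)) = ((⅑)*17)*(-18 - 3*(3 - 4)/(-3 - 4)) = 17*(-18 - 3*(-1)/(-7))/9 = 17*(-18 - (-3)*(-1)/7)/9 = 17*(-18 - 3*⅐)/9 = 17*(-18 - 3/7)/9 = (17/9)*(-129/7) = -731/21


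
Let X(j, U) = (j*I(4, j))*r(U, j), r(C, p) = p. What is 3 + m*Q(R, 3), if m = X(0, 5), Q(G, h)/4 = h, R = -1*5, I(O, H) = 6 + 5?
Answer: 3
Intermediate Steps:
I(O, H) = 11
R = -5
Q(G, h) = 4*h
X(j, U) = 11*j² (X(j, U) = (j*11)*j = (11*j)*j = 11*j²)
m = 0 (m = 11*0² = 11*0 = 0)
3 + m*Q(R, 3) = 3 + 0*(4*3) = 3 + 0*12 = 3 + 0 = 3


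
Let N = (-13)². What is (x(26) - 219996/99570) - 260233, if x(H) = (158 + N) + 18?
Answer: -4312878026/16595 ≈ -2.5989e+5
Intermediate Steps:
N = 169
x(H) = 345 (x(H) = (158 + 169) + 18 = 327 + 18 = 345)
(x(26) - 219996/99570) - 260233 = (345 - 219996/99570) - 260233 = (345 - 1*36666/16595) - 260233 = (345 - 36666/16595) - 260233 = 5688609/16595 - 260233 = -4312878026/16595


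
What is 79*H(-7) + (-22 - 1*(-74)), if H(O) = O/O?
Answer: 131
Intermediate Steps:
H(O) = 1
79*H(-7) + (-22 - 1*(-74)) = 79*1 + (-22 - 1*(-74)) = 79 + (-22 + 74) = 79 + 52 = 131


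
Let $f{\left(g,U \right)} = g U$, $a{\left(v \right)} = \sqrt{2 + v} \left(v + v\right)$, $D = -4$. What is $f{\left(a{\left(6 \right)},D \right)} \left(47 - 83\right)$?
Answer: $3456 \sqrt{2} \approx 4887.5$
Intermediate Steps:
$a{\left(v \right)} = 2 v \sqrt{2 + v}$ ($a{\left(v \right)} = \sqrt{2 + v} 2 v = 2 v \sqrt{2 + v}$)
$f{\left(g,U \right)} = U g$
$f{\left(a{\left(6 \right)},D \right)} \left(47 - 83\right) = - 4 \cdot 2 \cdot 6 \sqrt{2 + 6} \left(47 - 83\right) = - 4 \cdot 2 \cdot 6 \sqrt{8} \left(-36\right) = - 4 \cdot 2 \cdot 6 \cdot 2 \sqrt{2} \left(-36\right) = - 4 \cdot 24 \sqrt{2} \left(-36\right) = - 96 \sqrt{2} \left(-36\right) = 3456 \sqrt{2}$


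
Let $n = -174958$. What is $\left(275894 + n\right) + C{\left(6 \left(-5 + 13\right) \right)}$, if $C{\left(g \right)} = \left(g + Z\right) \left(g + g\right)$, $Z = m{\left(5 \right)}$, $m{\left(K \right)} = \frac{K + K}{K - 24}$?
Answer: $\frac{2004376}{19} \approx 1.0549 \cdot 10^{5}$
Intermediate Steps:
$m{\left(K \right)} = \frac{2 K}{-24 + K}$
$Z = - \frac{10}{19}$ ($Z = 2 \cdot 5 \frac{1}{-24 + 5} = 2 \cdot 5 \frac{1}{-19} = 2 \cdot 5 \left(- \frac{1}{19}\right) = - \frac{10}{19} \approx -0.52632$)
$C{\left(g \right)} = 2 g \left(- \frac{10}{19} + g\right)$ ($C{\left(g \right)} = \left(g - \frac{10}{19}\right) \left(g + g\right) = \left(- \frac{10}{19} + g\right) 2 g = 2 g \left(- \frac{10}{19} + g\right)$)
$\left(275894 + n\right) + C{\left(6 \left(-5 + 13\right) \right)} = \left(275894 - 174958\right) + \frac{2 \cdot 6 \left(-5 + 13\right) \left(-10 + 19 \cdot 6 \left(-5 + 13\right)\right)}{19} = 100936 + \frac{2 \cdot 6 \cdot 8 \left(-10 + 19 \cdot 6 \cdot 8\right)}{19} = 100936 + \frac{2}{19} \cdot 48 \left(-10 + 19 \cdot 48\right) = 100936 + \frac{2}{19} \cdot 48 \left(-10 + 912\right) = 100936 + \frac{2}{19} \cdot 48 \cdot 902 = 100936 + \frac{86592}{19} = \frac{2004376}{19}$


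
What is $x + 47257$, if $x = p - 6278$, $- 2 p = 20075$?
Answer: $\frac{61883}{2} \approx 30942.0$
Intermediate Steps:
$p = - \frac{20075}{2}$ ($p = \left(- \frac{1}{2}\right) 20075 = - \frac{20075}{2} \approx -10038.0$)
$x = - \frac{32631}{2}$ ($x = - \frac{20075}{2} - 6278 = - \frac{32631}{2} \approx -16316.0$)
$x + 47257 = - \frac{32631}{2} + 47257 = \frac{61883}{2}$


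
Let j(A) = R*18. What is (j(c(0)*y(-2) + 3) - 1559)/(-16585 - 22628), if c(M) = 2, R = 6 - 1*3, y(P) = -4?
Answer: 1505/39213 ≈ 0.038380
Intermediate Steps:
R = 3 (R = 6 - 3 = 3)
j(A) = 54 (j(A) = 3*18 = 54)
(j(c(0)*y(-2) + 3) - 1559)/(-16585 - 22628) = (54 - 1559)/(-16585 - 22628) = -1505/(-39213) = -1505*(-1/39213) = 1505/39213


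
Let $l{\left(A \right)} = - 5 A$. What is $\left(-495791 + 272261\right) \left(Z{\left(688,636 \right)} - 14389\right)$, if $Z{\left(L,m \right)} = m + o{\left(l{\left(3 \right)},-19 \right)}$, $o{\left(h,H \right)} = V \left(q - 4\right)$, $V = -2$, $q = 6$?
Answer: $3075102210$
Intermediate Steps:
$o{\left(h,H \right)} = -4$ ($o{\left(h,H \right)} = - 2 \left(6 - 4\right) = \left(-2\right) 2 = -4$)
$Z{\left(L,m \right)} = -4 + m$ ($Z{\left(L,m \right)} = m - 4 = -4 + m$)
$\left(-495791 + 272261\right) \left(Z{\left(688,636 \right)} - 14389\right) = \left(-495791 + 272261\right) \left(\left(-4 + 636\right) - 14389\right) = - 223530 \left(632 - 14389\right) = \left(-223530\right) \left(-13757\right) = 3075102210$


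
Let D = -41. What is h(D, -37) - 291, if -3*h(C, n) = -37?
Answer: -836/3 ≈ -278.67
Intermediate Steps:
h(C, n) = 37/3 (h(C, n) = -⅓*(-37) = 37/3)
h(D, -37) - 291 = 37/3 - 291 = -836/3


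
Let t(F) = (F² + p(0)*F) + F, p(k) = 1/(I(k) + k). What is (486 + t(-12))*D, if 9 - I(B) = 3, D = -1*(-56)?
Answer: 34496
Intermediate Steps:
D = 56
I(B) = 6 (I(B) = 9 - 1*3 = 9 - 3 = 6)
p(k) = 1/(6 + k)
t(F) = F² + 7*F/6 (t(F) = (F² + F/(6 + 0)) + F = (F² + F/6) + F = F² + 7*F/6)
(486 + t(-12))*D = (486 + (⅙)*(-12)*(7 + 6*(-12)))*56 = (486 + (⅙)*(-12)*(7 - 72))*56 = (486 + (⅙)*(-12)*(-65))*56 = (486 + 130)*56 = 616*56 = 34496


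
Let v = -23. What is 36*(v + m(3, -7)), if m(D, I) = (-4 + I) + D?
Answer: -1116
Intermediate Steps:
m(D, I) = -4 + D + I
36*(v + m(3, -7)) = 36*(-23 + (-4 + 3 - 7)) = 36*(-23 - 8) = 36*(-31) = -1116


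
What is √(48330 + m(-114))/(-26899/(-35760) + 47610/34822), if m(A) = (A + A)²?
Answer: 81210960*√11146/57374143 ≈ 149.44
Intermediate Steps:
m(A) = 4*A² (m(A) = (2*A)² = 4*A²)
√(48330 + m(-114))/(-26899/(-35760) + 47610/34822) = √(48330 + 4*(-114)²)/(-26899/(-35760) + 47610/34822) = √(48330 + 4*12996)/(-26899*(-1/35760) + 47610*(1/34822)) = √(48330 + 51984)/(26899/35760 + 1035/757) = √100314/(57374143/27070320) = (3*√11146)*(27070320/57374143) = 81210960*√11146/57374143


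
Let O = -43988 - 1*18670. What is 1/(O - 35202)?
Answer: -1/97860 ≈ -1.0219e-5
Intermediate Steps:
O = -62658 (O = -43988 - 18670 = -62658)
1/(O - 35202) = 1/(-62658 - 35202) = 1/(-97860) = -1/97860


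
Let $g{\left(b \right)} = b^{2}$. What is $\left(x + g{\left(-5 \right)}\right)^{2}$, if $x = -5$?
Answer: $400$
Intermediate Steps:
$\left(x + g{\left(-5 \right)}\right)^{2} = \left(-5 + \left(-5\right)^{2}\right)^{2} = \left(-5 + 25\right)^{2} = 20^{2} = 400$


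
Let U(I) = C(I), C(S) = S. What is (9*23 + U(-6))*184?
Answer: 36984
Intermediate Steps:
U(I) = I
(9*23 + U(-6))*184 = (9*23 - 6)*184 = (207 - 6)*184 = 201*184 = 36984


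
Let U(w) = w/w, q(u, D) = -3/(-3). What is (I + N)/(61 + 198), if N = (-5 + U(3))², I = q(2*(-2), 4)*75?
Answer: 13/37 ≈ 0.35135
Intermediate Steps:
q(u, D) = 1 (q(u, D) = -3*(-⅓) = 1)
I = 75 (I = 1*75 = 75)
U(w) = 1
N = 16 (N = (-5 + 1)² = (-4)² = 16)
(I + N)/(61 + 198) = (75 + 16)/(61 + 198) = 91/259 = 91*(1/259) = 13/37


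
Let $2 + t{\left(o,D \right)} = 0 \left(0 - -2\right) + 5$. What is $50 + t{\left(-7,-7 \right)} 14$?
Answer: $92$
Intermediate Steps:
$t{\left(o,D \right)} = 3$ ($t{\left(o,D \right)} = -2 + \left(0 \left(0 - -2\right) + 5\right) = -2 + \left(0 \left(0 + 2\right) + 5\right) = -2 + \left(0 \cdot 2 + 5\right) = -2 + \left(0 + 5\right) = -2 + 5 = 3$)
$50 + t{\left(-7,-7 \right)} 14 = 50 + 3 \cdot 14 = 50 + 42 = 92$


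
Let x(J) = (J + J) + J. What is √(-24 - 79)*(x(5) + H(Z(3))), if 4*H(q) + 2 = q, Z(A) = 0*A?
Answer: 29*I*√103/2 ≈ 147.16*I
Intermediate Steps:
x(J) = 3*J (x(J) = 2*J + J = 3*J)
Z(A) = 0
H(q) = -½ + q/4
√(-24 - 79)*(x(5) + H(Z(3))) = √(-24 - 79)*(3*5 + (-½ + (¼)*0)) = √(-103)*(15 + (-½ + 0)) = (I*√103)*(15 - ½) = (I*√103)*(29/2) = 29*I*√103/2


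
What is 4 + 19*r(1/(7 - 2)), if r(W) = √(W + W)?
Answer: 4 + 19*√10/5 ≈ 16.017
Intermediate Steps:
r(W) = √2*√W (r(W) = √(2*W) = √2*√W)
4 + 19*r(1/(7 - 2)) = 4 + 19*(√2*√(1/(7 - 2))) = 4 + 19*(√2*√(1/5)) = 4 + 19*(√2*√(⅕)) = 4 + 19*(√2*(√5/5)) = 4 + 19*(√10/5) = 4 + 19*√10/5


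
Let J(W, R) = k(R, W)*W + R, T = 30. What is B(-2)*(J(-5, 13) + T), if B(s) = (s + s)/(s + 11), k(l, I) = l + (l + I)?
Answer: 248/9 ≈ 27.556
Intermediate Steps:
k(l, I) = I + 2*l (k(l, I) = l + (I + l) = I + 2*l)
B(s) = 2*s/(11 + s) (B(s) = (2*s)/(11 + s) = 2*s/(11 + s))
J(W, R) = R + W*(W + 2*R) (J(W, R) = (W + 2*R)*W + R = W*(W + 2*R) + R = R + W*(W + 2*R))
B(-2)*(J(-5, 13) + T) = (2*(-2)/(11 - 2))*((13 - 5*(-5 + 2*13)) + 30) = (2*(-2)/9)*((13 - 5*(-5 + 26)) + 30) = (2*(-2)*(1/9))*((13 - 5*21) + 30) = -4*((13 - 105) + 30)/9 = -4*(-92 + 30)/9 = -4/9*(-62) = 248/9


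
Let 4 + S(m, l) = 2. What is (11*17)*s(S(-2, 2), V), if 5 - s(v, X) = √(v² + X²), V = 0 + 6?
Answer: 935 - 374*√10 ≈ -247.69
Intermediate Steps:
S(m, l) = -2 (S(m, l) = -4 + 2 = -2)
V = 6
s(v, X) = 5 - √(X² + v²) (s(v, X) = 5 - √(v² + X²) = 5 - √(X² + v²))
(11*17)*s(S(-2, 2), V) = (11*17)*(5 - √(6² + (-2)²)) = 187*(5 - √(36 + 4)) = 187*(5 - √40) = 187*(5 - 2*√10) = 935 - 374*√10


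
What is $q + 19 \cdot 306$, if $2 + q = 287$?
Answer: $6099$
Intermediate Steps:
$q = 285$ ($q = -2 + 287 = 285$)
$q + 19 \cdot 306 = 285 + 19 \cdot 306 = 285 + 5814 = 6099$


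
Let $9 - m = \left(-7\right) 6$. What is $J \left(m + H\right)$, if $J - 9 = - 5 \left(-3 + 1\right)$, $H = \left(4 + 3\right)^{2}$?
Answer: $1900$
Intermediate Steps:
$m = 51$ ($m = 9 - \left(-7\right) 6 = 9 - -42 = 9 + 42 = 51$)
$H = 49$ ($H = 7^{2} = 49$)
$J = 19$ ($J = 9 - 5 \left(-3 + 1\right) = 9 - -10 = 9 + 10 = 19$)
$J \left(m + H\right) = 19 \left(51 + 49\right) = 19 \cdot 100 = 1900$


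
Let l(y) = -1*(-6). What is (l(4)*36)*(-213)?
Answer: -46008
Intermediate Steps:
l(y) = 6
(l(4)*36)*(-213) = (6*36)*(-213) = 216*(-213) = -46008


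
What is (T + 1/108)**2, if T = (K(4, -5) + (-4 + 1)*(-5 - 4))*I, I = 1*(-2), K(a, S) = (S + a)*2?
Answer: 29149201/11664 ≈ 2499.1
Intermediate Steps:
K(a, S) = 2*S + 2*a
I = -2
T = -50 (T = ((2*(-5) + 2*4) + (-4 + 1)*(-5 - 4))*(-2) = ((-10 + 8) - 3*(-9))*(-2) = (-2 + 27)*(-2) = 25*(-2) = -50)
(T + 1/108)**2 = (-50 + 1/108)**2 = (-5399/108)**2 = 29149201/11664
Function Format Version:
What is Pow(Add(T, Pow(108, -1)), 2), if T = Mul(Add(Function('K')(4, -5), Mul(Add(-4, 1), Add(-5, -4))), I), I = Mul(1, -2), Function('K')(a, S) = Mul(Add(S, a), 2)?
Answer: Rational(29149201, 11664) ≈ 2499.1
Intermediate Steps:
Function('K')(a, S) = Add(Mul(2, S), Mul(2, a))
I = -2
T = -50 (T = Mul(Add(Add(Mul(2, -5), Mul(2, 4)), Mul(Add(-4, 1), Add(-5, -4))), -2) = Mul(Add(Add(-10, 8), Mul(-3, -9)), -2) = Mul(Add(-2, 27), -2) = Mul(25, -2) = -50)
Pow(Add(T, Pow(108, -1)), 2) = Pow(Add(-50, Pow(108, -1)), 2) = Pow(Add(-50, Rational(1, 108)), 2) = Pow(Rational(-5399, 108), 2) = Rational(29149201, 11664)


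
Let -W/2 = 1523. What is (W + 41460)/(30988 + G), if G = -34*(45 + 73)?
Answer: 19207/13488 ≈ 1.4240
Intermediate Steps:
W = -3046 (W = -2*1523 = -3046)
G = -4012 (G = -34*118 = -4012)
(W + 41460)/(30988 + G) = (-3046 + 41460)/(30988 - 4012) = 38414/26976 = 38414*(1/26976) = 19207/13488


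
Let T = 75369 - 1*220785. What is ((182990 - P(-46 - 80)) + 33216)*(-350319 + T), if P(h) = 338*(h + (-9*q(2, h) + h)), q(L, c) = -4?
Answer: -143373502290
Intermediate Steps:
P(h) = 12168 + 676*h (P(h) = 338*(h + (-9*(-4) + h)) = 338*(h + (36 + h)) = 338*(36 + 2*h) = 12168 + 676*h)
T = -145416 (T = 75369 - 220785 = -145416)
((182990 - P(-46 - 80)) + 33216)*(-350319 + T) = ((182990 - (12168 + 676*(-46 - 80))) + 33216)*(-350319 - 145416) = ((182990 - (12168 + 676*(-126))) + 33216)*(-495735) = ((182990 - (12168 - 85176)) + 33216)*(-495735) = ((182990 - 1*(-73008)) + 33216)*(-495735) = ((182990 + 73008) + 33216)*(-495735) = (255998 + 33216)*(-495735) = 289214*(-495735) = -143373502290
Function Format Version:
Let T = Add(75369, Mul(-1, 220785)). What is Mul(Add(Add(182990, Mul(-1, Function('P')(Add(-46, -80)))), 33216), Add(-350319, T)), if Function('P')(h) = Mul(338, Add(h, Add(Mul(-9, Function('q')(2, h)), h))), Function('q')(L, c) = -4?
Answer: -143373502290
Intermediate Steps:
Function('P')(h) = Add(12168, Mul(676, h)) (Function('P')(h) = Mul(338, Add(h, Add(Mul(-9, -4), h))) = Mul(338, Add(h, Add(36, h))) = Mul(338, Add(36, Mul(2, h))) = Add(12168, Mul(676, h)))
T = -145416 (T = Add(75369, -220785) = -145416)
Mul(Add(Add(182990, Mul(-1, Function('P')(Add(-46, -80)))), 33216), Add(-350319, T)) = Mul(Add(Add(182990, Mul(-1, Add(12168, Mul(676, Add(-46, -80))))), 33216), Add(-350319, -145416)) = Mul(Add(Add(182990, Mul(-1, Add(12168, Mul(676, -126)))), 33216), -495735) = Mul(Add(Add(182990, Mul(-1, Add(12168, -85176))), 33216), -495735) = Mul(Add(Add(182990, Mul(-1, -73008)), 33216), -495735) = Mul(Add(Add(182990, 73008), 33216), -495735) = Mul(Add(255998, 33216), -495735) = Mul(289214, -495735) = -143373502290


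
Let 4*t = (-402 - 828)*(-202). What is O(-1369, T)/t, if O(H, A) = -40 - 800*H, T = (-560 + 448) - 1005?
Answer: 219032/12423 ≈ 17.631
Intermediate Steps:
T = -1117 (T = -112 - 1005 = -1117)
t = 62115 (t = ((-402 - 828)*(-202))/4 = (-1230*(-202))/4 = (¼)*248460 = 62115)
O(-1369, T)/t = (-40 - 800*(-1369))/62115 = (-40 + 1095200)*(1/62115) = 1095160*(1/62115) = 219032/12423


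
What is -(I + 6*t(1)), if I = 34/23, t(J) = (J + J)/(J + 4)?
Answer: -446/115 ≈ -3.8783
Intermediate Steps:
t(J) = 2*J/(4 + J) (t(J) = (2*J)/(4 + J) = 2*J/(4 + J))
I = 34/23 (I = 34*(1/23) = 34/23 ≈ 1.4783)
-(I + 6*t(1)) = -(34/23 + 6*(2*1/(4 + 1))) = -(34/23 + 6*(2*1/5)) = -(34/23 + 6*(2*1*(⅕))) = -(34/23 + 6*(⅖)) = -(34/23 + 12/5) = -1*446/115 = -446/115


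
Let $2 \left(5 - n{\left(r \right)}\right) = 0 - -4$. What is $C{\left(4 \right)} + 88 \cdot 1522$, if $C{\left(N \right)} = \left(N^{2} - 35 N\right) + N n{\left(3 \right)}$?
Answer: $133824$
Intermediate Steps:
$n{\left(r \right)} = 3$ ($n{\left(r \right)} = 5 - \frac{0 - -4}{2} = 5 - \frac{0 + 4}{2} = 5 - 2 = 3$)
$C{\left(N \right)} = N^{2} - 32 N$ ($C{\left(N \right)} = \left(N^{2} - 35 N\right) + N 3 = \left(N^{2} - 35 N\right) + 3 N = N^{2} - 32 N$)
$C{\left(4 \right)} + 88 \cdot 1522 = 4 \left(-32 + 4\right) + 88 \cdot 1522 = 4 \left(-28\right) + 133936 = -112 + 133936 = 133824$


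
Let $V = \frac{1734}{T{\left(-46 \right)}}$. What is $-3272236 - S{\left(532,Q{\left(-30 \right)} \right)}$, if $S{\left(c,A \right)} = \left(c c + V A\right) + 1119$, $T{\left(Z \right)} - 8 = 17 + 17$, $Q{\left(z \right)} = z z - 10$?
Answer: $- \frac{25151863}{7} \approx -3.5931 \cdot 10^{6}$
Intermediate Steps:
$Q{\left(z \right)} = -10 + z^{2}$ ($Q{\left(z \right)} = z^{2} - 10 = -10 + z^{2}$)
$T{\left(Z \right)} = 42$ ($T{\left(Z \right)} = 8 + \left(17 + 17\right) = 8 + 34 = 42$)
$V = \frac{289}{7}$ ($V = \frac{1734}{42} = 1734 \cdot \frac{1}{42} = \frac{289}{7} \approx 41.286$)
$S{\left(c,A \right)} = 1119 + c^{2} + \frac{289 A}{7}$ ($S{\left(c,A \right)} = \left(c c + \frac{289 A}{7}\right) + 1119 = \left(c^{2} + \frac{289 A}{7}\right) + 1119 = 1119 + c^{2} + \frac{289 A}{7}$)
$-3272236 - S{\left(532,Q{\left(-30 \right)} \right)} = -3272236 - \left(1119 + 532^{2} + \frac{289 \left(-10 + \left(-30\right)^{2}\right)}{7}\right) = -3272236 - \left(1119 + 283024 + \frac{289 \left(-10 + 900\right)}{7}\right) = -3272236 - \left(1119 + 283024 + \frac{289}{7} \cdot 890\right) = -3272236 - \left(1119 + 283024 + \frac{257210}{7}\right) = -3272236 - \frac{2246211}{7} = - \frac{25151863}{7}$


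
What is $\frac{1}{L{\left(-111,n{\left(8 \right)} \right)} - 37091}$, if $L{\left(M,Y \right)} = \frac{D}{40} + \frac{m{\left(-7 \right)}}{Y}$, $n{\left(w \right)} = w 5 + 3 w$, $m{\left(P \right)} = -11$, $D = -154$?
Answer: $- \frac{320}{11870407} \approx -2.6958 \cdot 10^{-5}$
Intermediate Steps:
$n{\left(w \right)} = 8 w$ ($n{\left(w \right)} = 5 w + 3 w = 8 w$)
$L{\left(M,Y \right)} = - \frac{77}{20} - \frac{11}{Y}$ ($L{\left(M,Y \right)} = - \frac{154}{40} - \frac{11}{Y} = \left(-154\right) \frac{1}{40} - \frac{11}{Y} = - \frac{77}{20} - \frac{11}{Y}$)
$\frac{1}{L{\left(-111,n{\left(8 \right)} \right)} - 37091} = \frac{1}{\left(- \frac{77}{20} - \frac{11}{8 \cdot 8}\right) - 37091} = \frac{1}{\left(- \frac{77}{20} - \frac{11}{64}\right) - 37091} = \frac{1}{- \frac{1287}{320} - 37091} = \frac{1}{- \frac{11870407}{320}} = - \frac{320}{11870407}$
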